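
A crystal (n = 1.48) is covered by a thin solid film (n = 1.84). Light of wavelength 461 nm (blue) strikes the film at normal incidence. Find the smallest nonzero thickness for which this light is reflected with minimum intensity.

Top surface (1.0 → 1.84): reflection off a higher-index medium gives a half-wave phase shift.
At the lower boundary (n = 1.84 to n = 1.48) the reflected ray undergoes no phase shift.
Exactly one π shift → a net half-wave offset.
So the condition for destructive reflection is 2 n t = m λ.
The smallest nonzero thickness corresponds to m = 1: t = m λ / (2 n) = 1.00 × 461 / (2 × 1.84) = 125 nm.

125 nm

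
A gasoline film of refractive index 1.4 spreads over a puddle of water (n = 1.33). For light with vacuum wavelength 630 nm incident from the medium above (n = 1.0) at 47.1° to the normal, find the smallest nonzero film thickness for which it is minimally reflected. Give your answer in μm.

0.264 μm

At the upper boundary (n = 1.0 to n = 1.4) the reflected ray undergoes a half-wave phase shift.
At the lower boundary (n = 1.4 to n = 1.33) the reflected ray undergoes no phase shift.
The two reflections differ by half a wavelength.
For dark reflection here: 2 n t cos θ_r = m λ.
Snell's law: 1.0 sin 47.1° = 1.4 sin θ_r → sin θ_r = 0.523, cos θ_r = 0.852.
Minimum nonzero at m = 1: t = λ / (2 n cos θ_r) = 630 / (2 × 1.4 × 0.852) = 264 nm.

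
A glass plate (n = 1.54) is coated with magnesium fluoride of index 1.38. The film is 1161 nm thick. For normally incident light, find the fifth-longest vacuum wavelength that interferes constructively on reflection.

Ray reflecting at the top interface goes from n = 1.0 toward n = 1.38: a half-wave phase shift.
Ray reflecting at the bottom interface goes from n = 1.38 toward n = 1.54: a half-wave phase shift.
Zero or two π shifts → no net half-wave offset.
With no net inversion, constructive interference in reflection requires 2 n t = m λ.
λ = 2 n t / m. The fifth-longest wavelength is m = 5: λ = 2 × 1.38 × 1161 / 5.00 = 641 nm.

641 nm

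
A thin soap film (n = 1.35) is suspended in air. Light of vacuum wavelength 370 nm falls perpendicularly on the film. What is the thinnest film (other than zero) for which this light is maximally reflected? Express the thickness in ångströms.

Top surface (1.0 → 1.35): reflection off a higher-index medium gives a half-wave phase shift.
At the lower boundary (n = 1.35 to n = 1.0) the reflected ray undergoes no phase shift.
Net: one phase inversion between the two reflected rays.
For bright reflection here: 2 n t = (m + ½) λ.
Minimum at m = 0: t = λ / (4 n) = 370 / (4 × 1.35) = 68.5 nm.

685 Å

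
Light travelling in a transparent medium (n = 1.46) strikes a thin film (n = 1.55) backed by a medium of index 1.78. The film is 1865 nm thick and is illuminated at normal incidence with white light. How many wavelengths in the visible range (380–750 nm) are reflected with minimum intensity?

At the upper boundary (n = 1.46 to n = 1.55) the reflected ray undergoes a half-wave phase shift.
Ray reflecting at the bottom interface goes from n = 1.55 toward n = 1.78: a half-wave phase shift.
The two reflections carry the same phase change, so no net offset.
So the condition for destructive reflection is 2 n t = (m + ½) λ.
λ = 2 n t / (m + ½) = 5782 / (m + ½) nm.
m=7: 771 nm (IR); m=8: 680 nm (visible); m=9: 609 nm (visible); m=10: 551 nm (visible); m=11: 503 nm (visible); m=12: 463 nm (visible); m=13: 428 nm (visible); m=14: 399 nm (visible); m=15: 373 nm (UV).

7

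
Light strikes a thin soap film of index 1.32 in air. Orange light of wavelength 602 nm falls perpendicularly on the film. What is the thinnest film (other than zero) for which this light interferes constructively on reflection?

Top surface (1.0 → 1.32): reflection off a higher-index medium gives a half-wave phase shift.
At the lower boundary (n = 1.32 to n = 1.0) the reflected ray undergoes no phase shift.
Exactly one π shift → a net half-wave offset.
For strong reflection here: 2 n t = (m + ½) λ.
Minimum at m = 0: t = λ / (4 n) = 602 / (4 × 1.32) = 114 nm.

114 nm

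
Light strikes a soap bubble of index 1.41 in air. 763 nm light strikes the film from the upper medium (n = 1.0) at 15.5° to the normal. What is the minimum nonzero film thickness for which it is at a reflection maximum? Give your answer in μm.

Ray reflecting at the top interface goes from n = 1.0 toward n = 1.41: a half-wave phase shift.
At the lower boundary (n = 1.41 to n = 1.0) the reflected ray undergoes no phase shift.
The two reflections differ by half a wavelength.
With one net inversion, constructive interference in reflection requires 2 n t cos θ_r = (m + ½) λ.
Snell's law: 1.0 sin 15.5° = 1.41 sin θ_r → sin θ_r = 0.190, cos θ_r = 0.982.
Minimum at m = 0: t = λ / (4 n cos θ_r) = 763 / (4 × 1.41 × 0.982) = 138 nm.

0.138 μm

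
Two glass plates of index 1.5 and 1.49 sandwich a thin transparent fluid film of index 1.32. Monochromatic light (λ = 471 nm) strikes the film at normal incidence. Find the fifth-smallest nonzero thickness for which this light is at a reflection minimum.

At the upper boundary (n = 1.5 to n = 1.32) the reflected ray undergoes no phase shift.
Bottom surface (1.32 → 1.49): reflection off a higher-index medium gives a half-wave phase shift.
The two reflections differ by half a wavelength.
With one net inversion, destructive interference in reflection requires 2 n t = m λ.
The fifth-smallest nonzero thickness corresponds to m = 5: t = m λ / (2 n) = 5.00 × 471 / (2 × 1.32) = 892 nm.

892 nm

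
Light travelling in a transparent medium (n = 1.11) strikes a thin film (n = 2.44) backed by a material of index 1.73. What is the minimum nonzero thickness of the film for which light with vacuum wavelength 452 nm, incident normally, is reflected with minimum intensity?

At the upper boundary (n = 1.11 to n = 2.44) the reflected ray undergoes a half-wave phase shift.
Ray reflecting at the bottom interface goes from n = 2.44 toward n = 1.73: no phase shift.
Net: one phase inversion between the two reflected rays.
So the condition for destructive reflection is 2 n t = m λ.
Minimum nonzero at m = 1: t = λ / (2 n) = 452 / (2 × 2.44) = 92.6 nm.

92.6 nm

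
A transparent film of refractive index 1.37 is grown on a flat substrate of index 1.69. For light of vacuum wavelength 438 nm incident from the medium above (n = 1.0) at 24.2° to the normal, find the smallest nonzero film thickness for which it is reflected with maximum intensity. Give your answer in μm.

Top surface (1.0 → 1.37): reflection off a higher-index medium gives a half-wave phase shift.
Bottom surface (1.37 → 1.69): reflection off a higher-index medium gives a half-wave phase shift.
Net: no relative phase inversion (both shifts match).
For bright reflection here: 2 n t cos θ_r = m λ.
Snell's law: 1.0 sin 24.2° = 1.37 sin θ_r → sin θ_r = 0.299, cos θ_r = 0.954.
Minimum nonzero at m = 1: t = λ / (2 n cos θ_r) = 438 / (2 × 1.37 × 0.954) = 168 nm.

0.168 μm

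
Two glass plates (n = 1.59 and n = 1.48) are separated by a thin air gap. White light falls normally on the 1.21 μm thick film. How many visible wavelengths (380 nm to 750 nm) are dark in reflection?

Ray reflecting at the top interface goes from n = 1.59 toward n = 1.0: no phase shift.
Ray reflecting at the bottom interface goes from n = 1.0 toward n = 1.48: a half-wave phase shift.
The two reflections differ by half a wavelength.
So the condition for destructive reflection is 2 n t = m λ.
λ = 2 n t / m = 2420 / m nm.
m=3: 807 nm (IR); m=4: 605 nm (visible); m=5: 484 nm (visible); m=6: 403 nm (visible); m=7: 346 nm (UV).

3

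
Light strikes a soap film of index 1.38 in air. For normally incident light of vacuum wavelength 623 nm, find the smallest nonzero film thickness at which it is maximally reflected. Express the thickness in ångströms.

1129 Å

At the upper boundary (n = 1.0 to n = 1.38) the reflected ray undergoes a half-wave phase shift.
At the lower boundary (n = 1.38 to n = 1.0) the reflected ray undergoes no phase shift.
The two reflections differ by half a wavelength.
So the condition for constructive reflection is 2 n t = (m + ½) λ.
Minimum at m = 0: t = λ / (4 n) = 623 / (4 × 1.38) = 113 nm.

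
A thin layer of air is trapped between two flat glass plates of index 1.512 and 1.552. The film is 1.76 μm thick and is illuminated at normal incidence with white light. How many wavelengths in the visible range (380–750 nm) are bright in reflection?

4

At the upper boundary (n = 1.512 to n = 1.0) the reflected ray undergoes no phase shift.
Ray reflecting at the bottom interface goes from n = 1.0 toward n = 1.552: a half-wave phase shift.
Net: one phase inversion between the two reflected rays.
With one net inversion, constructive interference in reflection requires 2 n t = (m + ½) λ.
λ = 2 n t / (m + ½) = 3520 / (m + ½) nm.
m=4: 782 nm (IR); m=5: 640 nm (visible); m=6: 542 nm (visible); m=7: 469 nm (visible); m=8: 414 nm (visible); m=9: 371 nm (UV).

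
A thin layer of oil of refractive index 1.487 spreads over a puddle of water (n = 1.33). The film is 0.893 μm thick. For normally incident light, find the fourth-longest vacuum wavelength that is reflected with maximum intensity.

759 nm

At the upper boundary (n = 1.0 to n = 1.487) the reflected ray undergoes a half-wave phase shift.
Ray reflecting at the bottom interface goes from n = 1.487 toward n = 1.33: no phase shift.
Net: one phase inversion between the two reflected rays.
With one net inversion, constructive interference in reflection requires 2 n t = (m + ½) λ.
λ = 2 n t / (m + ½). The fourth-longest wavelength is m = 3: λ = 2 × 1.487 × 893 / 3.50 = 759 nm.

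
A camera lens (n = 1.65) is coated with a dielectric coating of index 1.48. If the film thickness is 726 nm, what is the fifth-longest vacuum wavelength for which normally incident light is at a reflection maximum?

Top surface (1.0 → 1.48): reflection off a higher-index medium gives a half-wave phase shift.
Bottom surface (1.48 → 1.65): reflection off a higher-index medium gives a half-wave phase shift.
Net: no relative phase inversion (both shifts match).
For maximum reflection here: 2 n t = m λ.
λ = 2 n t / m. The fifth-longest wavelength is m = 5: λ = 2 × 1.48 × 726 / 5.00 = 430 nm.

430 nm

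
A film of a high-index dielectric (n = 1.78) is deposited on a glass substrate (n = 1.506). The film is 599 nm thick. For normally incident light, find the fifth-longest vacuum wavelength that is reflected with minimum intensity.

Top surface (1.0 → 1.78): reflection off a higher-index medium gives a half-wave phase shift.
Ray reflecting at the bottom interface goes from n = 1.78 toward n = 1.506: no phase shift.
Net: one phase inversion between the two reflected rays.
With one net inversion, destructive interference in reflection requires 2 n t = m λ.
λ = 2 n t / m. The fifth-longest wavelength is m = 5: λ = 2 × 1.78 × 599 / 5.00 = 426 nm.

426 nm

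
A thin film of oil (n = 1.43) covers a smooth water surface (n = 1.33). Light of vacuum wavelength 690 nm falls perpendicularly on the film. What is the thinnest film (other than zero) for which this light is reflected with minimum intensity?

241 nm

At the upper boundary (n = 1.0 to n = 1.43) the reflected ray undergoes a half-wave phase shift.
Ray reflecting at the bottom interface goes from n = 1.43 toward n = 1.33: no phase shift.
Net: one phase inversion between the two reflected rays.
For weak reflection here: 2 n t = m λ.
Minimum nonzero at m = 1: t = λ / (2 n) = 690 / (2 × 1.43) = 241 nm.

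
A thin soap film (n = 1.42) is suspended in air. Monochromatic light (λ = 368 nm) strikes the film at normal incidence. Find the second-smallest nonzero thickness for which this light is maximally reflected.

194 nm

Top surface (1.0 → 1.42): reflection off a higher-index medium gives a half-wave phase shift.
At the lower boundary (n = 1.42 to n = 1.0) the reflected ray undergoes no phase shift.
Net: one phase inversion between the two reflected rays.
With one net inversion, constructive interference in reflection requires 2 n t = (m + ½) λ.
The second-smallest nonzero thickness corresponds to m = 1: t = (m + ½) λ / (2 n) = 1.50 × 368 / (2 × 1.42) = 194 nm.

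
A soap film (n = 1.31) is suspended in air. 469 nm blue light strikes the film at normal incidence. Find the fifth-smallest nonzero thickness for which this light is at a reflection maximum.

806 nm

Ray reflecting at the top interface goes from n = 1.0 toward n = 1.31: a half-wave phase shift.
Bottom surface (1.31 → 1.0): reflection off a lower-index medium gives no phase shift.
Exactly one π shift → a net half-wave offset.
For strong reflection here: 2 n t = (m + ½) λ.
The fifth-smallest nonzero thickness corresponds to m = 4: t = (m + ½) λ / (2 n) = 4.50 × 469 / (2 × 1.31) = 806 nm.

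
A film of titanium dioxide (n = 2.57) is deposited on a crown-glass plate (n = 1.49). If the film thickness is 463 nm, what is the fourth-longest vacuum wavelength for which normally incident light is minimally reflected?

595 nm

At the upper boundary (n = 1.0 to n = 2.57) the reflected ray undergoes a half-wave phase shift.
Bottom surface (2.57 → 1.49): reflection off a lower-index medium gives no phase shift.
Net: one phase inversion between the two reflected rays.
With one net inversion, destructive interference in reflection requires 2 n t = m λ.
λ = 2 n t / m. The fourth-longest wavelength is m = 4: λ = 2 × 2.57 × 463 / 4.00 = 595 nm.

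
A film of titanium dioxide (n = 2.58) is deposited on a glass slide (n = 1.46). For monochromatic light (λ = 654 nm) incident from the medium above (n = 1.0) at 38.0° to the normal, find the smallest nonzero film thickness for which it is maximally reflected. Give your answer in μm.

0.0653 μm

Top surface (1.0 → 2.58): reflection off a higher-index medium gives a half-wave phase shift.
Ray reflecting at the bottom interface goes from n = 2.58 toward n = 1.46: no phase shift.
Exactly one π shift → a net half-wave offset.
With one net inversion, constructive interference in reflection requires 2 n t cos θ_r = (m + ½) λ.
Snell's law: 1.0 sin 38.0° = 2.58 sin θ_r → sin θ_r = 0.239, cos θ_r = 0.971.
Minimum at m = 0: t = λ / (4 n cos θ_r) = 654 / (4 × 2.58 × 0.971) = 65.3 nm.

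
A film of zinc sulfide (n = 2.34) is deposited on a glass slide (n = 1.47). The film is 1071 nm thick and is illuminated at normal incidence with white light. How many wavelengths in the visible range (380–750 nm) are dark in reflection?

At the upper boundary (n = 1.0 to n = 2.34) the reflected ray undergoes a half-wave phase shift.
Ray reflecting at the bottom interface goes from n = 2.34 toward n = 1.47: no phase shift.
Net: one phase inversion between the two reflected rays.
So the condition for destructive reflection is 2 n t = m λ.
λ = 2 n t / m = 5012 / m nm.
m=6: 835 nm (IR); m=7: 716 nm (visible); m=8: 627 nm (visible); m=9: 557 nm (visible); m=10: 501 nm (visible); m=11: 456 nm (visible); m=12: 418 nm (visible); m=13: 386 nm (visible); m=14: 358 nm (UV).

7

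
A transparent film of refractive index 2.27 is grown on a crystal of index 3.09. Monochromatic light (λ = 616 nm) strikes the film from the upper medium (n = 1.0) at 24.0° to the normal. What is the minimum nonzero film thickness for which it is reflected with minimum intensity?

69.0 nm

Ray reflecting at the top interface goes from n = 1.0 toward n = 2.27: a half-wave phase shift.
Ray reflecting at the bottom interface goes from n = 2.27 toward n = 3.09: a half-wave phase shift.
Net: no relative phase inversion (both shifts match).
So the condition for destructive reflection is 2 n t cos θ_r = (m + ½) λ.
Snell's law: 1.0 sin 24.0° = 2.27 sin θ_r → sin θ_r = 0.179, cos θ_r = 0.984.
Minimum at m = 0: t = λ / (4 n cos θ_r) = 616 / (4 × 2.27 × 0.984) = 69.0 nm.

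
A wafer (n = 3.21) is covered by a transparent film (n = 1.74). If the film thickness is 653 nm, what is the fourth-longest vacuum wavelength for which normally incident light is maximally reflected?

568 nm

At the upper boundary (n = 1.0 to n = 1.74) the reflected ray undergoes a half-wave phase shift.
At the lower boundary (n = 1.74 to n = 3.21) the reflected ray undergoes a half-wave phase shift.
Zero or two π shifts → no net half-wave offset.
For bright reflection here: 2 n t = m λ.
λ = 2 n t / m. The fourth-longest wavelength is m = 4: λ = 2 × 1.74 × 653 / 4.00 = 568 nm.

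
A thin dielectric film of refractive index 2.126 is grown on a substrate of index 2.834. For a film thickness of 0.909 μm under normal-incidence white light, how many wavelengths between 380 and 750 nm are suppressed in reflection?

5

At the upper boundary (n = 1.0 to n = 2.126) the reflected ray undergoes a half-wave phase shift.
At the lower boundary (n = 2.126 to n = 2.834) the reflected ray undergoes a half-wave phase shift.
Net: no relative phase inversion (both shifts match).
With no net inversion, destructive interference in reflection requires 2 n t = (m + ½) λ.
λ = 2 n t / (m + ½) = 3865 / (m + ½) nm.
m=4: 859 nm (IR); m=5: 703 nm (visible); m=6: 595 nm (visible); m=7: 515 nm (visible); m=8: 455 nm (visible); m=9: 407 nm (visible); m=10: 368 nm (UV).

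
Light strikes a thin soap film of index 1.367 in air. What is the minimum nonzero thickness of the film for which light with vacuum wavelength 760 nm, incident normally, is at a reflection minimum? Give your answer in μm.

0.278 μm

At the upper boundary (n = 1.0 to n = 1.367) the reflected ray undergoes a half-wave phase shift.
Bottom surface (1.367 → 1.0): reflection off a lower-index medium gives no phase shift.
Net: one phase inversion between the two reflected rays.
So the condition for destructive reflection is 2 n t = m λ.
Minimum nonzero at m = 1: t = λ / (2 n) = 760 / (2 × 1.367) = 278 nm.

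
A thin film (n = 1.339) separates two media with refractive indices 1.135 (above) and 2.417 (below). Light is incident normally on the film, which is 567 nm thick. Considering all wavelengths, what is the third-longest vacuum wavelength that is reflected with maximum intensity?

506 nm

Ray reflecting at the top interface goes from n = 1.135 toward n = 1.339: a half-wave phase shift.
At the lower boundary (n = 1.339 to n = 2.417) the reflected ray undergoes a half-wave phase shift.
Net: no relative phase inversion (both shifts match).
So the condition for constructive reflection is 2 n t = m λ.
λ = 2 n t / m. The third-longest wavelength is m = 3: λ = 2 × 1.339 × 567 / 3.00 = 506 nm.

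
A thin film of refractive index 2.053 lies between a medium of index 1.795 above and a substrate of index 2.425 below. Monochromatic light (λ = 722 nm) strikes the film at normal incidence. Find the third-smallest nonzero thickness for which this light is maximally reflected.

528 nm

Top surface (1.795 → 2.053): reflection off a higher-index medium gives a half-wave phase shift.
Bottom surface (2.053 → 2.425): reflection off a higher-index medium gives a half-wave phase shift.
Zero or two π shifts → no net half-wave offset.
With no net inversion, constructive interference in reflection requires 2 n t = m λ.
The third-smallest nonzero thickness corresponds to m = 3: t = m λ / (2 n) = 3.00 × 722 / (2 × 2.053) = 528 nm.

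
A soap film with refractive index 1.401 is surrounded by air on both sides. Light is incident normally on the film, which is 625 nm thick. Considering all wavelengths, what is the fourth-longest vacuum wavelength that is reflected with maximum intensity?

500 nm

Ray reflecting at the top interface goes from n = 1.0 toward n = 1.401: a half-wave phase shift.
Bottom surface (1.401 → 1.0): reflection off a lower-index medium gives no phase shift.
Net: one phase inversion between the two reflected rays.
So the condition for constructive reflection is 2 n t = (m + ½) λ.
λ = 2 n t / (m + ½). The fourth-longest wavelength is m = 3: λ = 2 × 1.401 × 625 / 3.50 = 500 nm.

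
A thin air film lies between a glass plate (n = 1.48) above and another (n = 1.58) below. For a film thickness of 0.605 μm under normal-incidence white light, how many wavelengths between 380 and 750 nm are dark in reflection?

At the upper boundary (n = 1.48 to n = 1.0) the reflected ray undergoes no phase shift.
At the lower boundary (n = 1.0 to n = 1.58) the reflected ray undergoes a half-wave phase shift.
Exactly one π shift → a net half-wave offset.
For weak reflection here: 2 n t = m λ.
λ = 2 n t / m = 1210 / m nm.
m=1: 1210 nm (IR); m=2: 605 nm (visible); m=3: 403 nm (visible); m=4: 303 nm (UV).

2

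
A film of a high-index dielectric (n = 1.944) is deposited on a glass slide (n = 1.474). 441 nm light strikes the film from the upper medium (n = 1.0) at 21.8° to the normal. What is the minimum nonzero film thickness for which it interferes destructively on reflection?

116 nm

At the upper boundary (n = 1.0 to n = 1.944) the reflected ray undergoes a half-wave phase shift.
Ray reflecting at the bottom interface goes from n = 1.944 toward n = 1.474: no phase shift.
The two reflections differ by half a wavelength.
So the condition for destructive reflection is 2 n t cos θ_r = m λ.
Snell's law: 1.0 sin 21.8° = 1.944 sin θ_r → sin θ_r = 0.191, cos θ_r = 0.982.
Minimum nonzero at m = 1: t = λ / (2 n cos θ_r) = 441 / (2 × 1.944 × 0.982) = 116 nm.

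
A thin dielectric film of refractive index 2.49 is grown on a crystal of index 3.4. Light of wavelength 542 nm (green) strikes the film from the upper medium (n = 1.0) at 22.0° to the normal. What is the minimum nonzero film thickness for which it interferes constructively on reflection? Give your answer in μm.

0.110 μm

Ray reflecting at the top interface goes from n = 1.0 toward n = 2.49: a half-wave phase shift.
At the lower boundary (n = 2.49 to n = 3.4) the reflected ray undergoes a half-wave phase shift.
Zero or two π shifts → no net half-wave offset.
So the condition for constructive reflection is 2 n t cos θ_r = m λ.
Snell's law: 1.0 sin 22.0° = 2.49 sin θ_r → sin θ_r = 0.150, cos θ_r = 0.989.
Minimum nonzero at m = 1: t = λ / (2 n cos θ_r) = 542 / (2 × 2.49 × 0.989) = 110 nm.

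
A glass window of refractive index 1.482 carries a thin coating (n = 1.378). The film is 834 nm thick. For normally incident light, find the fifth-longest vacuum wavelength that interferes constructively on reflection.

460 nm

At the upper boundary (n = 1.0 to n = 1.378) the reflected ray undergoes a half-wave phase shift.
At the lower boundary (n = 1.378 to n = 1.482) the reflected ray undergoes a half-wave phase shift.
Zero or two π shifts → no net half-wave offset.
So the condition for constructive reflection is 2 n t = m λ.
λ = 2 n t / m. The fifth-longest wavelength is m = 5: λ = 2 × 1.378 × 834 / 5.00 = 460 nm.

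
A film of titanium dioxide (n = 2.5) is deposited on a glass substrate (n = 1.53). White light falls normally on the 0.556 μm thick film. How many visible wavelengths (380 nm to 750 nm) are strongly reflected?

Top surface (1.0 → 2.5): reflection off a higher-index medium gives a half-wave phase shift.
Ray reflecting at the bottom interface goes from n = 2.5 toward n = 1.53: no phase shift.
Net: one phase inversion between the two reflected rays.
With one net inversion, constructive interference in reflection requires 2 n t = (m + ½) λ.
λ = 2 n t / (m + ½) = 2780 / (m + ½) nm.
m=3: 794 nm (IR); m=4: 618 nm (visible); m=5: 505 nm (visible); m=6: 428 nm (visible); m=7: 371 nm (UV).

3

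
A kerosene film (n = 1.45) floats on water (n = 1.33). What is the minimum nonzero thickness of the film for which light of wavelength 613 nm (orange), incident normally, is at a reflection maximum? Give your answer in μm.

At the upper boundary (n = 1.0 to n = 1.45) the reflected ray undergoes a half-wave phase shift.
Ray reflecting at the bottom interface goes from n = 1.45 toward n = 1.33: no phase shift.
Exactly one π shift → a net half-wave offset.
With one net inversion, constructive interference in reflection requires 2 n t = (m + ½) λ.
Minimum at m = 0: t = λ / (4 n) = 613 / (4 × 1.45) = 106 nm.

0.106 μm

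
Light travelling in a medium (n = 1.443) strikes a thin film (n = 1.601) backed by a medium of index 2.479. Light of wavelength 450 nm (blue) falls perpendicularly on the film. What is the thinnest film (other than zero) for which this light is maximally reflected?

141 nm

Ray reflecting at the top interface goes from n = 1.443 toward n = 1.601: a half-wave phase shift.
Bottom surface (1.601 → 2.479): reflection off a higher-index medium gives a half-wave phase shift.
The two reflections carry the same phase change, so no net offset.
With no net inversion, constructive interference in reflection requires 2 n t = m λ.
Minimum nonzero at m = 1: t = λ / (2 n) = 450 / (2 × 1.601) = 141 nm.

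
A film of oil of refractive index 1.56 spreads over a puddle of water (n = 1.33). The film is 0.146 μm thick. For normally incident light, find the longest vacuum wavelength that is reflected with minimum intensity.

At the upper boundary (n = 1.0 to n = 1.56) the reflected ray undergoes a half-wave phase shift.
Ray reflecting at the bottom interface goes from n = 1.56 toward n = 1.33: no phase shift.
The two reflections differ by half a wavelength.
With one net inversion, destructive interference in reflection requires 2 n t = m λ.
λ = 2 n t / m. The longest wavelength is m = 1: λ = 2 × 1.56 × 146 / 1.00 = 456 nm.

456 nm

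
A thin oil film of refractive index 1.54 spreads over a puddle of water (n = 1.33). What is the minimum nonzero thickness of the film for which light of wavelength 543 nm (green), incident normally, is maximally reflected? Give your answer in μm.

Ray reflecting at the top interface goes from n = 1.0 toward n = 1.54: a half-wave phase shift.
Bottom surface (1.54 → 1.33): reflection off a lower-index medium gives no phase shift.
Net: one phase inversion between the two reflected rays.
With one net inversion, constructive interference in reflection requires 2 n t = (m + ½) λ.
Minimum at m = 0: t = λ / (4 n) = 543 / (4 × 1.54) = 88.1 nm.

0.0881 μm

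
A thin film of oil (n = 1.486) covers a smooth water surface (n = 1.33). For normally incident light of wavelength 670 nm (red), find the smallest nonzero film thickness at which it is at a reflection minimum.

225 nm

Ray reflecting at the top interface goes from n = 1.0 toward n = 1.486: a half-wave phase shift.
Bottom surface (1.486 → 1.33): reflection off a lower-index medium gives no phase shift.
Exactly one π shift → a net half-wave offset.
For dark reflection here: 2 n t = m λ.
Minimum nonzero at m = 1: t = λ / (2 n) = 670 / (2 × 1.486) = 225 nm.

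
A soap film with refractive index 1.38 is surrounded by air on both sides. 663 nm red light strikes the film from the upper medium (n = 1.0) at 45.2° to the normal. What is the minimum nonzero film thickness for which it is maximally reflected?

Top surface (1.0 → 1.38): reflection off a higher-index medium gives a half-wave phase shift.
Bottom surface (1.38 → 1.0): reflection off a lower-index medium gives no phase shift.
Net: one phase inversion between the two reflected rays.
For bright reflection here: 2 n t cos θ_r = (m + ½) λ.
Snell's law: 1.0 sin 45.2° = 1.38 sin θ_r → sin θ_r = 0.514, cos θ_r = 0.858.
Minimum at m = 0: t = λ / (4 n cos θ_r) = 663 / (4 × 1.38 × 0.858) = 140 nm.

140 nm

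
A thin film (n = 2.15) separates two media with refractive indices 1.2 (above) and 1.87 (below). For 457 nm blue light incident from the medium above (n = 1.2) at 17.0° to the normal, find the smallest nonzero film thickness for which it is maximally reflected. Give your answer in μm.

At the upper boundary (n = 1.2 to n = 2.15) the reflected ray undergoes a half-wave phase shift.
At the lower boundary (n = 2.15 to n = 1.87) the reflected ray undergoes no phase shift.
The two reflections differ by half a wavelength.
So the condition for constructive reflection is 2 n t cos θ_r = (m + ½) λ.
Snell's law: 1.2 sin 17.0° = 2.15 sin θ_r → sin θ_r = 0.163, cos θ_r = 0.987.
Minimum at m = 0: t = λ / (4 n cos θ_r) = 457 / (4 × 2.15 × 0.987) = 53.9 nm.

0.0539 μm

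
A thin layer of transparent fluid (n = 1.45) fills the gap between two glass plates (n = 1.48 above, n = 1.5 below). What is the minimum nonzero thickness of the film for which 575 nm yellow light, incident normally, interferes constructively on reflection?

99.1 nm

Top surface (1.48 → 1.45): reflection off a lower-index medium gives no phase shift.
Bottom surface (1.45 → 1.5): reflection off a higher-index medium gives a half-wave phase shift.
Net: one phase inversion between the two reflected rays.
So the condition for constructive reflection is 2 n t = (m + ½) λ.
Minimum at m = 0: t = λ / (4 n) = 575 / (4 × 1.45) = 99.1 nm.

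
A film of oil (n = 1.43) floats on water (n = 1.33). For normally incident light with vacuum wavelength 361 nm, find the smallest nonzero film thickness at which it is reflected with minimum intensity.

126 nm

Ray reflecting at the top interface goes from n = 1.0 toward n = 1.43: a half-wave phase shift.
Bottom surface (1.43 → 1.33): reflection off a lower-index medium gives no phase shift.
The two reflections differ by half a wavelength.
For weak reflection here: 2 n t = m λ.
Minimum nonzero at m = 1: t = λ / (2 n) = 361 / (2 × 1.43) = 126 nm.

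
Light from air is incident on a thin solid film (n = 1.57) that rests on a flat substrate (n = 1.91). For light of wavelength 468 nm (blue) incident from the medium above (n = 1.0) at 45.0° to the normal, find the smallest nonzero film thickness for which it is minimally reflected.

Top surface (1.0 → 1.57): reflection off a higher-index medium gives a half-wave phase shift.
At the lower boundary (n = 1.57 to n = 1.91) the reflected ray undergoes a half-wave phase shift.
Net: no relative phase inversion (both shifts match).
With no net inversion, destructive interference in reflection requires 2 n t cos θ_r = (m + ½) λ.
Snell's law: 1.0 sin 45.0° = 1.57 sin θ_r → sin θ_r = 0.450, cos θ_r = 0.893.
Minimum at m = 0: t = λ / (4 n cos θ_r) = 468 / (4 × 1.57 × 0.893) = 83.5 nm.

83.5 nm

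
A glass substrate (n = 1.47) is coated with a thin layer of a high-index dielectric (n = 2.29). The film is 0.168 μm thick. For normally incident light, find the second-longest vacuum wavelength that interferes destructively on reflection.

385 nm

At the upper boundary (n = 1.0 to n = 2.29) the reflected ray undergoes a half-wave phase shift.
Bottom surface (2.29 → 1.47): reflection off a lower-index medium gives no phase shift.
Net: one phase inversion between the two reflected rays.
So the condition for destructive reflection is 2 n t = m λ.
λ = 2 n t / m. The second-longest wavelength is m = 2: λ = 2 × 2.29 × 168 / 2.00 = 385 nm.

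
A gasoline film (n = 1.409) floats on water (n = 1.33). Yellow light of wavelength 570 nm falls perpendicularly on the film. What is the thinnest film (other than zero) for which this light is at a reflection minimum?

Top surface (1.0 → 1.409): reflection off a higher-index medium gives a half-wave phase shift.
Bottom surface (1.409 → 1.33): reflection off a lower-index medium gives no phase shift.
The two reflections differ by half a wavelength.
For weak reflection here: 2 n t = m λ.
Minimum nonzero at m = 1: t = λ / (2 n) = 570 / (2 × 1.409) = 202 nm.

202 nm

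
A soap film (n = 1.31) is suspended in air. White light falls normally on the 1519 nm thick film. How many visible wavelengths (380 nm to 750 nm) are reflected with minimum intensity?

Ray reflecting at the top interface goes from n = 1.0 toward n = 1.31: a half-wave phase shift.
Bottom surface (1.31 → 1.0): reflection off a lower-index medium gives no phase shift.
Exactly one π shift → a net half-wave offset.
So the condition for destructive reflection is 2 n t = m λ.
λ = 2 n t / m = 3980 / m nm.
m=5: 796 nm (IR); m=6: 663 nm (visible); m=7: 569 nm (visible); m=8: 497 nm (visible); m=9: 442 nm (visible); m=10: 398 nm (visible); m=11: 362 nm (UV).

5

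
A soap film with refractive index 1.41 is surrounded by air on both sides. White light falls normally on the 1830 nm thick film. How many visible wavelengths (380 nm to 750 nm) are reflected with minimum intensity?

7

Ray reflecting at the top interface goes from n = 1.0 toward n = 1.41: a half-wave phase shift.
Bottom surface (1.41 → 1.0): reflection off a lower-index medium gives no phase shift.
The two reflections differ by half a wavelength.
With one net inversion, destructive interference in reflection requires 2 n t = m λ.
λ = 2 n t / m = 5161 / m nm.
m=6: 860 nm (IR); m=7: 737 nm (visible); m=8: 645 nm (visible); m=9: 573 nm (visible); m=10: 516 nm (visible); m=11: 469 nm (visible); m=12: 430 nm (visible); m=13: 397 nm (visible); m=14: 369 nm (UV).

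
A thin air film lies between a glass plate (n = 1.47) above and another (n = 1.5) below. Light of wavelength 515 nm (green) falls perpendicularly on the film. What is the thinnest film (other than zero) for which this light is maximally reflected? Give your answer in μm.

0.129 μm

Ray reflecting at the top interface goes from n = 1.47 toward n = 1.0: no phase shift.
Ray reflecting at the bottom interface goes from n = 1.0 toward n = 1.5: a half-wave phase shift.
Exactly one π shift → a net half-wave offset.
For strong reflection here: 2 n t = (m + ½) λ.
Minimum at m = 0: t = λ / (4 n) = 515 / (4 × 1.0) = 129 nm.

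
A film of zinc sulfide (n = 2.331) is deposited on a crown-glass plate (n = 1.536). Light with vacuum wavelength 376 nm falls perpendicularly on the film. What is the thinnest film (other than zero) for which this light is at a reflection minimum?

Ray reflecting at the top interface goes from n = 1.0 toward n = 2.331: a half-wave phase shift.
Ray reflecting at the bottom interface goes from n = 2.331 toward n = 1.536: no phase shift.
The two reflections differ by half a wavelength.
So the condition for destructive reflection is 2 n t = m λ.
Minimum nonzero at m = 1: t = λ / (2 n) = 376 / (2 × 2.331) = 80.7 nm.

80.7 nm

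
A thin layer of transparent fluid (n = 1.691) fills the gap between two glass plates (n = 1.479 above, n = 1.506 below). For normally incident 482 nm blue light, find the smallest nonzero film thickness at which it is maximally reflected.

71.3 nm

At the upper boundary (n = 1.479 to n = 1.691) the reflected ray undergoes a half-wave phase shift.
At the lower boundary (n = 1.691 to n = 1.506) the reflected ray undergoes no phase shift.
The two reflections differ by half a wavelength.
So the condition for constructive reflection is 2 n t = (m + ½) λ.
Minimum at m = 0: t = λ / (4 n) = 482 / (4 × 1.691) = 71.3 nm.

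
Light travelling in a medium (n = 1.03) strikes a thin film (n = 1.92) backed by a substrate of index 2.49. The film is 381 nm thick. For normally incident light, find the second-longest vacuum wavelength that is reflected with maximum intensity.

At the upper boundary (n = 1.03 to n = 1.92) the reflected ray undergoes a half-wave phase shift.
At the lower boundary (n = 1.92 to n = 2.49) the reflected ray undergoes a half-wave phase shift.
Zero or two π shifts → no net half-wave offset.
With no net inversion, constructive interference in reflection requires 2 n t = m λ.
λ = 2 n t / m. The second-longest wavelength is m = 2: λ = 2 × 1.92 × 381 / 2.00 = 732 nm.

732 nm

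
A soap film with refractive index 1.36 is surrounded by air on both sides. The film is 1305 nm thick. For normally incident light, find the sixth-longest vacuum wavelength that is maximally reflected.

645 nm

Ray reflecting at the top interface goes from n = 1.0 toward n = 1.36: a half-wave phase shift.
Bottom surface (1.36 → 1.0): reflection off a lower-index medium gives no phase shift.
The two reflections differ by half a wavelength.
For maximum reflection here: 2 n t = (m + ½) λ.
λ = 2 n t / (m + ½). The sixth-longest wavelength is m = 5: λ = 2 × 1.36 × 1305 / 5.50 = 645 nm.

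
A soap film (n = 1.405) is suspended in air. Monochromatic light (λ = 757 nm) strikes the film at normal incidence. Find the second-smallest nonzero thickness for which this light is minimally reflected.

539 nm

Top surface (1.0 → 1.405): reflection off a higher-index medium gives a half-wave phase shift.
Ray reflecting at the bottom interface goes from n = 1.405 toward n = 1.0: no phase shift.
Net: one phase inversion between the two reflected rays.
For minimum reflection here: 2 n t = m λ.
The second-smallest nonzero thickness corresponds to m = 2: t = m λ / (2 n) = 2.00 × 757 / (2 × 1.405) = 539 nm.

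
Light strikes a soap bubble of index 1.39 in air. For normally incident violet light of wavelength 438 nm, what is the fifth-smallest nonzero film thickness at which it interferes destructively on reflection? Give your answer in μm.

Ray reflecting at the top interface goes from n = 1.0 toward n = 1.39: a half-wave phase shift.
Ray reflecting at the bottom interface goes from n = 1.39 toward n = 1.0: no phase shift.
Net: one phase inversion between the two reflected rays.
With one net inversion, destructive interference in reflection requires 2 n t = m λ.
The fifth-smallest nonzero thickness corresponds to m = 5: t = m λ / (2 n) = 5.00 × 438 / (2 × 1.39) = 788 nm.

0.788 μm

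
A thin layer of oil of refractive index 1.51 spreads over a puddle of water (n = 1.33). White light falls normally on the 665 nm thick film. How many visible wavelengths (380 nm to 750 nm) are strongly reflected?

At the upper boundary (n = 1.0 to n = 1.51) the reflected ray undergoes a half-wave phase shift.
At the lower boundary (n = 1.51 to n = 1.33) the reflected ray undergoes no phase shift.
Exactly one π shift → a net half-wave offset.
For bright reflection here: 2 n t = (m + ½) λ.
λ = 2 n t / (m + ½) = 2008 / (m + ½) nm.
m=2: 803 nm (IR); m=3: 574 nm (visible); m=4: 446 nm (visible); m=5: 365 nm (UV).

2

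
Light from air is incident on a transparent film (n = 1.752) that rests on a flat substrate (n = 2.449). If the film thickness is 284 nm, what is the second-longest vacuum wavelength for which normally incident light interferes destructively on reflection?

663 nm

Top surface (1.0 → 1.752): reflection off a higher-index medium gives a half-wave phase shift.
Bottom surface (1.752 → 2.449): reflection off a higher-index medium gives a half-wave phase shift.
The two reflections carry the same phase change, so no net offset.
So the condition for destructive reflection is 2 n t = (m + ½) λ.
λ = 2 n t / (m + ½). The second-longest wavelength is m = 1: λ = 2 × 1.752 × 284 / 1.50 = 663 nm.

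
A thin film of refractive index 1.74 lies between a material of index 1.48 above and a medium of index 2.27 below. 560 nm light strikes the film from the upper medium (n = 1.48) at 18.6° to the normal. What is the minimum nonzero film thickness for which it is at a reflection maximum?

167 nm

Top surface (1.48 → 1.74): reflection off a higher-index medium gives a half-wave phase shift.
Bottom surface (1.74 → 2.27): reflection off a higher-index medium gives a half-wave phase shift.
Zero or two π shifts → no net half-wave offset.
So the condition for constructive reflection is 2 n t cos θ_r = m λ.
Snell's law: 1.48 sin 18.6° = 1.74 sin θ_r → sin θ_r = 0.271, cos θ_r = 0.962.
Minimum nonzero at m = 1: t = λ / (2 n cos θ_r) = 560 / (2 × 1.74 × 0.962) = 167 nm.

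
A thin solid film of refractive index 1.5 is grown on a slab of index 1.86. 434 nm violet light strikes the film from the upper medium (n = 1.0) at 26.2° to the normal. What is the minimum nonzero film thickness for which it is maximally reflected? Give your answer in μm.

Ray reflecting at the top interface goes from n = 1.0 toward n = 1.5: a half-wave phase shift.
Ray reflecting at the bottom interface goes from n = 1.5 toward n = 1.86: a half-wave phase shift.
Net: no relative phase inversion (both shifts match).
With no net inversion, constructive interference in reflection requires 2 n t cos θ_r = m λ.
Snell's law: 1.0 sin 26.2° = 1.5 sin θ_r → sin θ_r = 0.294, cos θ_r = 0.956.
Minimum nonzero at m = 1: t = λ / (2 n cos θ_r) = 434 / (2 × 1.5 × 0.956) = 151 nm.

0.151 μm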